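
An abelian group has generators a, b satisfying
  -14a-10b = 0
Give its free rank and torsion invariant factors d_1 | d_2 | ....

rank_ℚ(R)=1; free=2−1=1
SNF(R) diag = [2] → torsion [2]

Answer: M ≅ ℤ^1 ⊕ ℤ/2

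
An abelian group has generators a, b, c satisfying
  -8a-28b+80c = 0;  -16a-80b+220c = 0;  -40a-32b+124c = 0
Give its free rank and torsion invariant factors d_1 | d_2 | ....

rank_ℚ(R)=3; free=3−3=0
SNF(R) diag = [4, 12, 24] → torsion [4, 12, 24]

Answer: M ≅ ℤ/4 ⊕ ℤ/12 ⊕ ℤ/24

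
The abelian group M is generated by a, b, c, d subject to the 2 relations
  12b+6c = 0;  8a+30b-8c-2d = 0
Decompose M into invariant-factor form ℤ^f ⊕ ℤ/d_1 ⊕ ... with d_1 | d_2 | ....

rank_ℚ(R)=2; free=4−2=2
SNF(R) diag = [2, 6] → torsion [2, 6]

Answer: M ≅ ℤ^2 ⊕ ℤ/2 ⊕ ℤ/6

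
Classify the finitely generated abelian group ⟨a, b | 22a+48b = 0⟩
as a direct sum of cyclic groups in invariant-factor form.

rank_ℚ(R)=1; free=2−1=1
SNF(R) diag = [2] → torsion [2]

Answer: M ≅ ℤ^1 ⊕ ℤ/2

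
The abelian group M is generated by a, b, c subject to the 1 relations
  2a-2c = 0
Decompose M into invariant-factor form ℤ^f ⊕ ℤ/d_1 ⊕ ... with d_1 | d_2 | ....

rank_ℚ(R)=1; free=3−1=2
SNF(R) diag = [2] → torsion [2]

Answer: M ≅ ℤ^2 ⊕ ℤ/2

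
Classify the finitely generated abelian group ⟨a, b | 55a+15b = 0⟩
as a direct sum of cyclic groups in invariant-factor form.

Answer: M ≅ ℤ^1 ⊕ ℤ/5

Derivation:
rank_ℚ(R)=1; free=2−1=1
SNF(R) diag = [5] → torsion [5]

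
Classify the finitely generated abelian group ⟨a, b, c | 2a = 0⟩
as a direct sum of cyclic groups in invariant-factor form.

rank_ℚ(R)=1; free=3−1=2
SNF(R) diag = [2] → torsion [2]

Answer: M ≅ ℤ^2 ⊕ ℤ/2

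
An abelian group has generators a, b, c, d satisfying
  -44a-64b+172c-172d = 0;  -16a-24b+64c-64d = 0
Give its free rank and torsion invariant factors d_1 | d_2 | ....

Answer: M ≅ ℤ^2 ⊕ ℤ/4 ⊕ ℤ/8

Derivation:
rank_ℚ(R)=2; free=4−2=2
SNF(R) diag = [4, 8] → torsion [4, 8]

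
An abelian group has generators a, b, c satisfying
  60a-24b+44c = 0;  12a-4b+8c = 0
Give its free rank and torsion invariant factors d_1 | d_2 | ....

Answer: M ≅ ℤ^1 ⊕ ℤ/4 ⊕ ℤ/4

Derivation:
rank_ℚ(R)=2; free=3−2=1
SNF(R) diag = [4, 4] → torsion [4, 4]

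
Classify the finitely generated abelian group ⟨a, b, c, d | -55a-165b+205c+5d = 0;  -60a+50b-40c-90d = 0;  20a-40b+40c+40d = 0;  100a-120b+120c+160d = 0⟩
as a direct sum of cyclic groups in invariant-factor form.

rank_ℚ(R)=4; free=4−4=0
SNF(R) diag = [5, 10, 20, 40] → torsion [5, 10, 20, 40]

Answer: M ≅ ℤ/5 ⊕ ℤ/10 ⊕ ℤ/20 ⊕ ℤ/40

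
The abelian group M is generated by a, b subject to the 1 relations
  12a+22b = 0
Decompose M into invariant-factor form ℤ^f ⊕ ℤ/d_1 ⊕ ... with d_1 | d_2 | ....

Answer: M ≅ ℤ^1 ⊕ ℤ/2

Derivation:
rank_ℚ(R)=1; free=2−1=1
SNF(R) diag = [2] → torsion [2]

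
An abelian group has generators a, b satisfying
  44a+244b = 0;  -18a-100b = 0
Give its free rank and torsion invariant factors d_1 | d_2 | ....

Answer: M ≅ ℤ/2 ⊕ ℤ/4

Derivation:
rank_ℚ(R)=2; free=2−2=0
SNF(R) diag = [2, 4] → torsion [2, 4]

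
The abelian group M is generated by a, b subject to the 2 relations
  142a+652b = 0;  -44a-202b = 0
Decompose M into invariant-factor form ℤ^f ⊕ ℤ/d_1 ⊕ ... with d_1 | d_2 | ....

rank_ℚ(R)=2; free=2−2=0
SNF(R) diag = [2, 2] → torsion [2, 2]

Answer: M ≅ ℤ/2 ⊕ ℤ/2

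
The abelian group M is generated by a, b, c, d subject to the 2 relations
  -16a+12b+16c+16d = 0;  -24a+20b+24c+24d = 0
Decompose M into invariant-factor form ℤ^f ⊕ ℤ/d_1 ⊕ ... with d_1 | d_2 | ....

rank_ℚ(R)=2; free=4−2=2
SNF(R) diag = [4, 8] → torsion [4, 8]

Answer: M ≅ ℤ^2 ⊕ ℤ/4 ⊕ ℤ/8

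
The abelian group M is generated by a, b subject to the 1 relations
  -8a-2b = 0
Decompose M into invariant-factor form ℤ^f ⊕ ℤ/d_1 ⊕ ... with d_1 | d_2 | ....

Answer: M ≅ ℤ^1 ⊕ ℤ/2

Derivation:
rank_ℚ(R)=1; free=2−1=1
SNF(R) diag = [2] → torsion [2]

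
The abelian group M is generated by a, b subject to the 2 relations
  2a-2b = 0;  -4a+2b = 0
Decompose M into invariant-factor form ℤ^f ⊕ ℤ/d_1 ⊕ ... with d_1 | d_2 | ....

rank_ℚ(R)=2; free=2−2=0
SNF(R) diag = [2, 2] → torsion [2, 2]

Answer: M ≅ ℤ/2 ⊕ ℤ/2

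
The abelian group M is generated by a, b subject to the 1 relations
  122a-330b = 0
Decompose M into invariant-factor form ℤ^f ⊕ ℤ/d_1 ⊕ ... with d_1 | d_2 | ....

rank_ℚ(R)=1; free=2−1=1
SNF(R) diag = [2] → torsion [2]

Answer: M ≅ ℤ^1 ⊕ ℤ/2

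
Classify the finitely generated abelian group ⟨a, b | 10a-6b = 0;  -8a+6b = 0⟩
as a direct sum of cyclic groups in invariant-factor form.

Answer: M ≅ ℤ/2 ⊕ ℤ/6

Derivation:
rank_ℚ(R)=2; free=2−2=0
SNF(R) diag = [2, 6] → torsion [2, 6]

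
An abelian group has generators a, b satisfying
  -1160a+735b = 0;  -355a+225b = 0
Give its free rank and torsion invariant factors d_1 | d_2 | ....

rank_ℚ(R)=2; free=2−2=0
SNF(R) diag = [5, 15] → torsion [5, 15]

Answer: M ≅ ℤ/5 ⊕ ℤ/15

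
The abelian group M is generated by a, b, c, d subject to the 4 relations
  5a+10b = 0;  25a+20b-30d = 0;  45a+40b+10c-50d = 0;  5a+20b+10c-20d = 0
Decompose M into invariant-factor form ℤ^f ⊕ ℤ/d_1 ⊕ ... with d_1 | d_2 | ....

rank_ℚ(R)=4; free=4−4=0
SNF(R) diag = [5, 10, 30, 30] → torsion [5, 10, 30, 30]

Answer: M ≅ ℤ/5 ⊕ ℤ/10 ⊕ ℤ/30 ⊕ ℤ/30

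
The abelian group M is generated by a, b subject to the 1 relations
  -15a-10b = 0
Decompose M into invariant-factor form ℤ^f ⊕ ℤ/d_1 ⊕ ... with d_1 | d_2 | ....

Answer: M ≅ ℤ^1 ⊕ ℤ/5

Derivation:
rank_ℚ(R)=1; free=2−1=1
SNF(R) diag = [5] → torsion [5]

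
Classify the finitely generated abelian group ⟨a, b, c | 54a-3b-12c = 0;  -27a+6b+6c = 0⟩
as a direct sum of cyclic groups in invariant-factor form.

Answer: M ≅ ℤ^1 ⊕ ℤ/3 ⊕ ℤ/9

Derivation:
rank_ℚ(R)=2; free=3−2=1
SNF(R) diag = [3, 9] → torsion [3, 9]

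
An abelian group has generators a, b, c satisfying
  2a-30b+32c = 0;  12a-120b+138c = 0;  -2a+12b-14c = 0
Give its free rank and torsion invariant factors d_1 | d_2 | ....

rank_ℚ(R)=3; free=3−3=0
SNF(R) diag = [2, 6, 18] → torsion [2, 6, 18]

Answer: M ≅ ℤ/2 ⊕ ℤ/6 ⊕ ℤ/18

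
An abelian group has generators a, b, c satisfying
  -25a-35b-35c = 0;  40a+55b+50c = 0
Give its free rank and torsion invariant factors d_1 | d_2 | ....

Answer: M ≅ ℤ^1 ⊕ ℤ/5 ⊕ ℤ/5

Derivation:
rank_ℚ(R)=2; free=3−2=1
SNF(R) diag = [5, 5] → torsion [5, 5]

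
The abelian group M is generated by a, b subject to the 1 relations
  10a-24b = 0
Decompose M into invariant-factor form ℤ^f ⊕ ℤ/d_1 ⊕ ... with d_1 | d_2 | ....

rank_ℚ(R)=1; free=2−1=1
SNF(R) diag = [2] → torsion [2]

Answer: M ≅ ℤ^1 ⊕ ℤ/2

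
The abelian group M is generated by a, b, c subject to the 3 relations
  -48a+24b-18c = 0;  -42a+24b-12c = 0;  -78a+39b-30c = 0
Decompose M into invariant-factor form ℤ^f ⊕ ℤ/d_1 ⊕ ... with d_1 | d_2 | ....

rank_ℚ(R)=3; free=3−3=0
SNF(R) diag = [3, 6, 6] → torsion [3, 6, 6]

Answer: M ≅ ℤ/3 ⊕ ℤ/6 ⊕ ℤ/6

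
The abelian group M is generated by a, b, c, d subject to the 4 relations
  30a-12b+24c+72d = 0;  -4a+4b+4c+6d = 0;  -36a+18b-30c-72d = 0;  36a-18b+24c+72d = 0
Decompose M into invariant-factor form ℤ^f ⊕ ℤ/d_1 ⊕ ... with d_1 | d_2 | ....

rank_ℚ(R)=4; free=4−4=0
SNF(R) diag = [2, 6, 18, 18] → torsion [2, 6, 18, 18]

Answer: M ≅ ℤ/2 ⊕ ℤ/6 ⊕ ℤ/18 ⊕ ℤ/18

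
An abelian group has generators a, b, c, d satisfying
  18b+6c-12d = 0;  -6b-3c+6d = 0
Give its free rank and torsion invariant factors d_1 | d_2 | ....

Answer: M ≅ ℤ^2 ⊕ ℤ/3 ⊕ ℤ/6

Derivation:
rank_ℚ(R)=2; free=4−2=2
SNF(R) diag = [3, 6] → torsion [3, 6]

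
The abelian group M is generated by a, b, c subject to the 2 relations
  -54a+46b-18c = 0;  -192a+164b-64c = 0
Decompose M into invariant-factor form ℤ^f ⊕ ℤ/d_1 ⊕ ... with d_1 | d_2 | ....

rank_ℚ(R)=2; free=3−2=1
SNF(R) diag = [2, 4] → torsion [2, 4]

Answer: M ≅ ℤ^1 ⊕ ℤ/2 ⊕ ℤ/4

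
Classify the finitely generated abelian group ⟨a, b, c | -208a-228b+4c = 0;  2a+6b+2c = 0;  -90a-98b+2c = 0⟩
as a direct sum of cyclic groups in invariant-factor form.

Answer: M ≅ ℤ/2 ⊕ ℤ/4 ⊕ ℤ/8

Derivation:
rank_ℚ(R)=3; free=3−3=0
SNF(R) diag = [2, 4, 8] → torsion [2, 4, 8]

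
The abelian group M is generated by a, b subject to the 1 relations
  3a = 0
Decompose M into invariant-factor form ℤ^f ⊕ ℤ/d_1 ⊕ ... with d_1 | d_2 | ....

Answer: M ≅ ℤ^1 ⊕ ℤ/3

Derivation:
rank_ℚ(R)=1; free=2−1=1
SNF(R) diag = [3] → torsion [3]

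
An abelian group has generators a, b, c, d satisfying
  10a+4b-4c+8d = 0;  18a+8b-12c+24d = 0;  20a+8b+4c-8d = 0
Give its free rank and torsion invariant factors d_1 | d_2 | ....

rank_ℚ(R)=3; free=4−3=1
SNF(R) diag = [2, 4, 12] → torsion [2, 4, 12]

Answer: M ≅ ℤ^1 ⊕ ℤ/2 ⊕ ℤ/4 ⊕ ℤ/12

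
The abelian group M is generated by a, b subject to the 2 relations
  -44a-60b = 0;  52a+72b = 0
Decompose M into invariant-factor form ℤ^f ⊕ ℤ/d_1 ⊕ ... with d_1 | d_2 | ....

rank_ℚ(R)=2; free=2−2=0
SNF(R) diag = [4, 12] → torsion [4, 12]

Answer: M ≅ ℤ/4 ⊕ ℤ/12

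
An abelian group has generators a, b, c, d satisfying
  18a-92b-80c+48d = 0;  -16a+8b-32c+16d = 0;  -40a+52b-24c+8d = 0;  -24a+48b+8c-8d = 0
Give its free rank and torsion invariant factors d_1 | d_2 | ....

rank_ℚ(R)=4; free=4−4=0
SNF(R) diag = [2, 4, 8, 16] → torsion [2, 4, 8, 16]

Answer: M ≅ ℤ/2 ⊕ ℤ/4 ⊕ ℤ/8 ⊕ ℤ/16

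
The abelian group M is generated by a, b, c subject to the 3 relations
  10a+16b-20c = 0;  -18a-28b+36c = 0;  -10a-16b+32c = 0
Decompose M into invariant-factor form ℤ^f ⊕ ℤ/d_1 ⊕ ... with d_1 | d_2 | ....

rank_ℚ(R)=3; free=3−3=0
SNF(R) diag = [2, 4, 12] → torsion [2, 4, 12]

Answer: M ≅ ℤ/2 ⊕ ℤ/4 ⊕ ℤ/12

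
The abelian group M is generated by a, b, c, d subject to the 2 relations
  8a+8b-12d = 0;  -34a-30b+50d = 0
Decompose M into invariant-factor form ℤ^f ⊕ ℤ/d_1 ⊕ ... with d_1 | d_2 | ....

Answer: M ≅ ℤ^2 ⊕ ℤ/2 ⊕ ℤ/4

Derivation:
rank_ℚ(R)=2; free=4−2=2
SNF(R) diag = [2, 4] → torsion [2, 4]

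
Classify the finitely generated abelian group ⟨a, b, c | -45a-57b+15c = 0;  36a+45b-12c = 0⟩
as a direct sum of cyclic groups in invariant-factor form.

Answer: M ≅ ℤ^1 ⊕ ℤ/3 ⊕ ℤ/3

Derivation:
rank_ℚ(R)=2; free=3−2=1
SNF(R) diag = [3, 3] → torsion [3, 3]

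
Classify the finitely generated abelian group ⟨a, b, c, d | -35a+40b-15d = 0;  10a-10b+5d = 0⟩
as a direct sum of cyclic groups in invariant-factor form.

rank_ℚ(R)=2; free=4−2=2
SNF(R) diag = [5, 5] → torsion [5, 5]

Answer: M ≅ ℤ^2 ⊕ ℤ/5 ⊕ ℤ/5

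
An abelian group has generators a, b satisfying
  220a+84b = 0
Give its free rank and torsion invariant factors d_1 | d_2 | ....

Answer: M ≅ ℤ^1 ⊕ ℤ/4

Derivation:
rank_ℚ(R)=1; free=2−1=1
SNF(R) diag = [4] → torsion [4]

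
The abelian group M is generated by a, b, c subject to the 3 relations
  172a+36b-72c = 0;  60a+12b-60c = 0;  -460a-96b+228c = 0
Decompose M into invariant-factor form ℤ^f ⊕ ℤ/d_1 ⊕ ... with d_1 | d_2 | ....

rank_ℚ(R)=3; free=3−3=0
SNF(R) diag = [4, 12, 36] → torsion [4, 12, 36]

Answer: M ≅ ℤ/4 ⊕ ℤ/12 ⊕ ℤ/36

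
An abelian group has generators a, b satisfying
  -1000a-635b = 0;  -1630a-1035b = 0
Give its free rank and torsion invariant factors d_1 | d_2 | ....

Answer: M ≅ ℤ/5 ⊕ ℤ/10

Derivation:
rank_ℚ(R)=2; free=2−2=0
SNF(R) diag = [5, 10] → torsion [5, 10]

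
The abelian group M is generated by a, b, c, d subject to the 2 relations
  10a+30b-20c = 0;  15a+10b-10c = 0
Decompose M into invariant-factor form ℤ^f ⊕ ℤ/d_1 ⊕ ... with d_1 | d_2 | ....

rank_ℚ(R)=2; free=4−2=2
SNF(R) diag = [5, 10] → torsion [5, 10]

Answer: M ≅ ℤ^2 ⊕ ℤ/5 ⊕ ℤ/10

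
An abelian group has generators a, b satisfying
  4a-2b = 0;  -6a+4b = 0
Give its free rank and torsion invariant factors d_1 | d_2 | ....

Answer: M ≅ ℤ/2 ⊕ ℤ/2

Derivation:
rank_ℚ(R)=2; free=2−2=0
SNF(R) diag = [2, 2] → torsion [2, 2]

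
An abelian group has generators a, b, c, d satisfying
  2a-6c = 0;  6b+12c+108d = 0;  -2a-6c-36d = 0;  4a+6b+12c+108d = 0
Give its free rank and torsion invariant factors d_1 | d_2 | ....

Answer: M ≅ ℤ/2 ⊕ ℤ/6 ⊕ ℤ/12 ⊕ ℤ/36

Derivation:
rank_ℚ(R)=4; free=4−4=0
SNF(R) diag = [2, 6, 12, 36] → torsion [2, 6, 12, 36]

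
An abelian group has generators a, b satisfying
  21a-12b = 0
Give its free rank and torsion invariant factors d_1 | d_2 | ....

rank_ℚ(R)=1; free=2−1=1
SNF(R) diag = [3] → torsion [3]

Answer: M ≅ ℤ^1 ⊕ ℤ/3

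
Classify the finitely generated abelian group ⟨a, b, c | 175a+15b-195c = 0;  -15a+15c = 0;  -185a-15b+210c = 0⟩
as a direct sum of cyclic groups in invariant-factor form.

Answer: M ≅ ℤ/5 ⊕ ℤ/15 ⊕ ℤ/15

Derivation:
rank_ℚ(R)=3; free=3−3=0
SNF(R) diag = [5, 15, 15] → torsion [5, 15, 15]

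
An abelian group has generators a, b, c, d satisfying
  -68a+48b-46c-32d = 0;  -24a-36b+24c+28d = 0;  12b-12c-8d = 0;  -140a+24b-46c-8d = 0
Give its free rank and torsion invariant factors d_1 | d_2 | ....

rank_ℚ(R)=4; free=4−4=0
SNF(R) diag = [2, 4, 12, 24] → torsion [2, 4, 12, 24]

Answer: M ≅ ℤ/2 ⊕ ℤ/4 ⊕ ℤ/12 ⊕ ℤ/24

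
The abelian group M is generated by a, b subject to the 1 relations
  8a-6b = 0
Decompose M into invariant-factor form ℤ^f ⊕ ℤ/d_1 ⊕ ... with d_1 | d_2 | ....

Answer: M ≅ ℤ^1 ⊕ ℤ/2

Derivation:
rank_ℚ(R)=1; free=2−1=1
SNF(R) diag = [2] → torsion [2]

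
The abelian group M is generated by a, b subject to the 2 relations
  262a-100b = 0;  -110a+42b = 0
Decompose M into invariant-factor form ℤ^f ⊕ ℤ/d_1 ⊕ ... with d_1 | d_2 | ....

rank_ℚ(R)=2; free=2−2=0
SNF(R) diag = [2, 2] → torsion [2, 2]

Answer: M ≅ ℤ/2 ⊕ ℤ/2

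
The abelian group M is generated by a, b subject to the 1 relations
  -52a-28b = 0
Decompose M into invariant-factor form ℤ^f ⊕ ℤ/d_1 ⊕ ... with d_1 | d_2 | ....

Answer: M ≅ ℤ^1 ⊕ ℤ/4

Derivation:
rank_ℚ(R)=1; free=2−1=1
SNF(R) diag = [4] → torsion [4]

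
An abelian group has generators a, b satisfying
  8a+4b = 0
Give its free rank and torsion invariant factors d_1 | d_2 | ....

Answer: M ≅ ℤ^1 ⊕ ℤ/4

Derivation:
rank_ℚ(R)=1; free=2−1=1
SNF(R) diag = [4] → torsion [4]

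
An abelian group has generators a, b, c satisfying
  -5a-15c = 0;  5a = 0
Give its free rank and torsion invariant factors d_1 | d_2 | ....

rank_ℚ(R)=2; free=3−2=1
SNF(R) diag = [5, 15] → torsion [5, 15]

Answer: M ≅ ℤ^1 ⊕ ℤ/5 ⊕ ℤ/15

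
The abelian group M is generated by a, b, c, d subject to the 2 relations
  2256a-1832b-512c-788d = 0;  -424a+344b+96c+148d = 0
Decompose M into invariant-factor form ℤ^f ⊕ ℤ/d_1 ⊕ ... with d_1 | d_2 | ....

Answer: M ≅ ℤ^2 ⊕ ℤ/4 ⊕ ℤ/8

Derivation:
rank_ℚ(R)=2; free=4−2=2
SNF(R) diag = [4, 8] → torsion [4, 8]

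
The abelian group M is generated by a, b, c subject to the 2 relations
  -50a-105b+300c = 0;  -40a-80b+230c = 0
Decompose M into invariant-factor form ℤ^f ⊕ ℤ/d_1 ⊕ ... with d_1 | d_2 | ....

Answer: M ≅ ℤ^1 ⊕ ℤ/5 ⊕ ℤ/10

Derivation:
rank_ℚ(R)=2; free=3−2=1
SNF(R) diag = [5, 10] → torsion [5, 10]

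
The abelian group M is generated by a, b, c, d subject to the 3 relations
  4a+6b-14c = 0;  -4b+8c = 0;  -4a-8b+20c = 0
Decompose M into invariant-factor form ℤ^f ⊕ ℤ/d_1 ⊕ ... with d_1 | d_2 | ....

rank_ℚ(R)=3; free=4−3=1
SNF(R) diag = [2, 4, 4] → torsion [2, 4, 4]

Answer: M ≅ ℤ^1 ⊕ ℤ/2 ⊕ ℤ/4 ⊕ ℤ/4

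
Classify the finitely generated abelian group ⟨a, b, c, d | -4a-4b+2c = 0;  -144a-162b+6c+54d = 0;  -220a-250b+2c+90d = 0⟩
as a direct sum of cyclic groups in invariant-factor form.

rank_ℚ(R)=3; free=4−3=1
SNF(R) diag = [2, 6, 12] → torsion [2, 6, 12]

Answer: M ≅ ℤ^1 ⊕ ℤ/2 ⊕ ℤ/6 ⊕ ℤ/12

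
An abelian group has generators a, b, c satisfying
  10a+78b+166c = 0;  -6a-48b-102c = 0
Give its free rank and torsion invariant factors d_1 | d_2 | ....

Answer: M ≅ ℤ^1 ⊕ ℤ/2 ⊕ ℤ/6

Derivation:
rank_ℚ(R)=2; free=3−2=1
SNF(R) diag = [2, 6] → torsion [2, 6]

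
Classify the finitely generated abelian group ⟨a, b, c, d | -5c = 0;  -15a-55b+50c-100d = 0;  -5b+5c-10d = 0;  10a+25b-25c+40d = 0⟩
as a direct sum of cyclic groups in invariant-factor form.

rank_ℚ(R)=4; free=4−4=0
SNF(R) diag = [5, 5, 5, 10] → torsion [5, 5, 5, 10]

Answer: M ≅ ℤ/5 ⊕ ℤ/5 ⊕ ℤ/5 ⊕ ℤ/10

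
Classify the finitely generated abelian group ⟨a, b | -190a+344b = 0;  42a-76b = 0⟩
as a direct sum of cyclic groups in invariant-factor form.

Answer: M ≅ ℤ/2 ⊕ ℤ/4

Derivation:
rank_ℚ(R)=2; free=2−2=0
SNF(R) diag = [2, 4] → torsion [2, 4]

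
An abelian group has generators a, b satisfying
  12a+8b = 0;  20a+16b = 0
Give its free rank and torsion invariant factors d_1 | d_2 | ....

Answer: M ≅ ℤ/4 ⊕ ℤ/8

Derivation:
rank_ℚ(R)=2; free=2−2=0
SNF(R) diag = [4, 8] → torsion [4, 8]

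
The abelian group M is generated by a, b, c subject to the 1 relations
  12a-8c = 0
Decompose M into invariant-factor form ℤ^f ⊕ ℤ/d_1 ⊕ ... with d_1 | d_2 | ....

rank_ℚ(R)=1; free=3−1=2
SNF(R) diag = [4] → torsion [4]

Answer: M ≅ ℤ^2 ⊕ ℤ/4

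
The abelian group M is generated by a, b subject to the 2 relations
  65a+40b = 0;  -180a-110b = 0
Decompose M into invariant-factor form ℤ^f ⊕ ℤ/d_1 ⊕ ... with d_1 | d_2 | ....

Answer: M ≅ ℤ/5 ⊕ ℤ/10

Derivation:
rank_ℚ(R)=2; free=2−2=0
SNF(R) diag = [5, 10] → torsion [5, 10]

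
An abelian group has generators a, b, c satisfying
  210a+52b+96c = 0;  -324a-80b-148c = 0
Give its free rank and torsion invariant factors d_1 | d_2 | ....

rank_ℚ(R)=2; free=3−2=1
SNF(R) diag = [2, 4] → torsion [2, 4]

Answer: M ≅ ℤ^1 ⊕ ℤ/2 ⊕ ℤ/4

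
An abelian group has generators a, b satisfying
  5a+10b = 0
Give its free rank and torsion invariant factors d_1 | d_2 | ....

Answer: M ≅ ℤ^1 ⊕ ℤ/5

Derivation:
rank_ℚ(R)=1; free=2−1=1
SNF(R) diag = [5] → torsion [5]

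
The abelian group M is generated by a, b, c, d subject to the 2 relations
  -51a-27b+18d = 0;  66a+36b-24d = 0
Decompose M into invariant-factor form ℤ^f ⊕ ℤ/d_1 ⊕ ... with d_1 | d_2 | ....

rank_ℚ(R)=2; free=4−2=2
SNF(R) diag = [3, 6] → torsion [3, 6]

Answer: M ≅ ℤ^2 ⊕ ℤ/3 ⊕ ℤ/6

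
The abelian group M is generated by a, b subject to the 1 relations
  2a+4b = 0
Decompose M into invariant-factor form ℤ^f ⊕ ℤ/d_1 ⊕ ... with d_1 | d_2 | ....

Answer: M ≅ ℤ^1 ⊕ ℤ/2

Derivation:
rank_ℚ(R)=1; free=2−1=1
SNF(R) diag = [2] → torsion [2]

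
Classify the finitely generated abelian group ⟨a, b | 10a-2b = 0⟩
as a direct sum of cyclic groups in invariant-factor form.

Answer: M ≅ ℤ^1 ⊕ ℤ/2

Derivation:
rank_ℚ(R)=1; free=2−1=1
SNF(R) diag = [2] → torsion [2]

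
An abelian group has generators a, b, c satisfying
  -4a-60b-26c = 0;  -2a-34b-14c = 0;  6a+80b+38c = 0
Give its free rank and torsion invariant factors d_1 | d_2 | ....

rank_ℚ(R)=3; free=3−3=0
SNF(R) diag = [2, 2, 6] → torsion [2, 2, 6]

Answer: M ≅ ℤ/2 ⊕ ℤ/2 ⊕ ℤ/6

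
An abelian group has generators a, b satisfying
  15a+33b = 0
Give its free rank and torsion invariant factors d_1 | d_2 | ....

rank_ℚ(R)=1; free=2−1=1
SNF(R) diag = [3] → torsion [3]

Answer: M ≅ ℤ^1 ⊕ ℤ/3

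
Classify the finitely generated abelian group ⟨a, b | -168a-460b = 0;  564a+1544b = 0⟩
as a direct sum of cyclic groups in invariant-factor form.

rank_ℚ(R)=2; free=2−2=0
SNF(R) diag = [4, 12] → torsion [4, 12]

Answer: M ≅ ℤ/4 ⊕ ℤ/12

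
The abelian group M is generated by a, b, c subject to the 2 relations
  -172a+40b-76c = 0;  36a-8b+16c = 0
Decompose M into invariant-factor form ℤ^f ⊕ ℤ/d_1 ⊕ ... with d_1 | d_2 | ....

Answer: M ≅ ℤ^1 ⊕ ℤ/4 ⊕ ℤ/4

Derivation:
rank_ℚ(R)=2; free=3−2=1
SNF(R) diag = [4, 4] → torsion [4, 4]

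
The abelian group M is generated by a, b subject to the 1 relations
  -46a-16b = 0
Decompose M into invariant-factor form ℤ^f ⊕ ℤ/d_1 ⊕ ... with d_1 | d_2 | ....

Answer: M ≅ ℤ^1 ⊕ ℤ/2

Derivation:
rank_ℚ(R)=1; free=2−1=1
SNF(R) diag = [2] → torsion [2]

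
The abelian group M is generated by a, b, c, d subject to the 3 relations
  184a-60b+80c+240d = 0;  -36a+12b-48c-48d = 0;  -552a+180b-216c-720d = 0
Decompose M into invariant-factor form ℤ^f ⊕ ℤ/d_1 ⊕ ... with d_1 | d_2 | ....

Answer: M ≅ ℤ^1 ⊕ ℤ/4 ⊕ ℤ/12 ⊕ ℤ/24

Derivation:
rank_ℚ(R)=3; free=4−3=1
SNF(R) diag = [4, 12, 24] → torsion [4, 12, 24]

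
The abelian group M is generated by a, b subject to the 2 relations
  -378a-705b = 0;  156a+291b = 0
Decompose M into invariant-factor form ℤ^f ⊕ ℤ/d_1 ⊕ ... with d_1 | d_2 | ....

Answer: M ≅ ℤ/3 ⊕ ℤ/6

Derivation:
rank_ℚ(R)=2; free=2−2=0
SNF(R) diag = [3, 6] → torsion [3, 6]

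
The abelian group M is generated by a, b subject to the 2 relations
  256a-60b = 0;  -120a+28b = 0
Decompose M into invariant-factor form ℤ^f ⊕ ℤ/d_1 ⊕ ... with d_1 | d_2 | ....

Answer: M ≅ ℤ/4 ⊕ ℤ/8

Derivation:
rank_ℚ(R)=2; free=2−2=0
SNF(R) diag = [4, 8] → torsion [4, 8]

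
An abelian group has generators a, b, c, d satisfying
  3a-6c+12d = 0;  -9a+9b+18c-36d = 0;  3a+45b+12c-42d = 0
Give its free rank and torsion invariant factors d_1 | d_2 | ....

Answer: M ≅ ℤ^1 ⊕ ℤ/3 ⊕ ℤ/9 ⊕ ℤ/18

Derivation:
rank_ℚ(R)=3; free=4−3=1
SNF(R) diag = [3, 9, 18] → torsion [3, 9, 18]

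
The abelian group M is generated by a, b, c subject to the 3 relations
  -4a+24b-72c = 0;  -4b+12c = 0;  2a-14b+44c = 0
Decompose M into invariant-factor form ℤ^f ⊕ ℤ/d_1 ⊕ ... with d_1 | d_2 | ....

Answer: M ≅ ℤ/2 ⊕ ℤ/4 ⊕ ℤ/4

Derivation:
rank_ℚ(R)=3; free=3−3=0
SNF(R) diag = [2, 4, 4] → torsion [2, 4, 4]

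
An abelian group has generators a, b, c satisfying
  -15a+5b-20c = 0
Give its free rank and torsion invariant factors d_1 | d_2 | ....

Answer: M ≅ ℤ^2 ⊕ ℤ/5

Derivation:
rank_ℚ(R)=1; free=3−1=2
SNF(R) diag = [5] → torsion [5]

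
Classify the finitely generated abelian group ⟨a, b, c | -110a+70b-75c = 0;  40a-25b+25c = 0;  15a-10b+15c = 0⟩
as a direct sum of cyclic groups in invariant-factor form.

rank_ℚ(R)=3; free=3−3=0
SNF(R) diag = [5, 5, 5] → torsion [5, 5, 5]

Answer: M ≅ ℤ/5 ⊕ ℤ/5 ⊕ ℤ/5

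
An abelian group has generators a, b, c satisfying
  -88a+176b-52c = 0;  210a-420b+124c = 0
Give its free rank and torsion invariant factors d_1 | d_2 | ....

rank_ℚ(R)=2; free=3−2=1
SNF(R) diag = [2, 4] → torsion [2, 4]

Answer: M ≅ ℤ^1 ⊕ ℤ/2 ⊕ ℤ/4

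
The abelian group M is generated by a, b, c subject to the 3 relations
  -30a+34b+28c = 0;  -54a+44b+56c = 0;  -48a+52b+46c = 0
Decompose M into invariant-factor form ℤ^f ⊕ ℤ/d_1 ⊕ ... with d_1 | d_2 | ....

Answer: M ≅ ℤ/2 ⊕ ℤ/6 ⊕ ℤ/18

Derivation:
rank_ℚ(R)=3; free=3−3=0
SNF(R) diag = [2, 6, 18] → torsion [2, 6, 18]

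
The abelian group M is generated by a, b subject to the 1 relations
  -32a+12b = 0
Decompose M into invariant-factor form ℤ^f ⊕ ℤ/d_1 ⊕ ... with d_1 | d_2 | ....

rank_ℚ(R)=1; free=2−1=1
SNF(R) diag = [4] → torsion [4]

Answer: M ≅ ℤ^1 ⊕ ℤ/4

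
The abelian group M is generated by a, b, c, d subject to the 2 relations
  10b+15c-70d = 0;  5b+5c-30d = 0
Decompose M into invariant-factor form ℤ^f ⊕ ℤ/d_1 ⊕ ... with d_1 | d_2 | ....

rank_ℚ(R)=2; free=4−2=2
SNF(R) diag = [5, 5] → torsion [5, 5]

Answer: M ≅ ℤ^2 ⊕ ℤ/5 ⊕ ℤ/5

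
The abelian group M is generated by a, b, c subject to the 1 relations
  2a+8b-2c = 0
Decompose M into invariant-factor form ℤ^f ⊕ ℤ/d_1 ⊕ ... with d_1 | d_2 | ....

Answer: M ≅ ℤ^2 ⊕ ℤ/2

Derivation:
rank_ℚ(R)=1; free=3−1=2
SNF(R) diag = [2] → torsion [2]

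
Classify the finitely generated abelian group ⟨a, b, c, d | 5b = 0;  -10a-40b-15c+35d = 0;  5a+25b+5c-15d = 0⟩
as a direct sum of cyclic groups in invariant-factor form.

Answer: M ≅ ℤ^1 ⊕ ℤ/5 ⊕ ℤ/5 ⊕ ℤ/5

Derivation:
rank_ℚ(R)=3; free=4−3=1
SNF(R) diag = [5, 5, 5] → torsion [5, 5, 5]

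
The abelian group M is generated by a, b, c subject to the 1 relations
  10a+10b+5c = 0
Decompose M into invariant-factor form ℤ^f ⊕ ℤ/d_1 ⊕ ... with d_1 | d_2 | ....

rank_ℚ(R)=1; free=3−1=2
SNF(R) diag = [5] → torsion [5]

Answer: M ≅ ℤ^2 ⊕ ℤ/5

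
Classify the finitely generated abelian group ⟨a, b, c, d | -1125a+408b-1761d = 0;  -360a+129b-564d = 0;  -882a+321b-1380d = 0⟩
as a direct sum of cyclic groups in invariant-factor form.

Answer: M ≅ ℤ^1 ⊕ ℤ/3 ⊕ ℤ/9 ⊕ ℤ/18

Derivation:
rank_ℚ(R)=3; free=4−3=1
SNF(R) diag = [3, 9, 18] → torsion [3, 9, 18]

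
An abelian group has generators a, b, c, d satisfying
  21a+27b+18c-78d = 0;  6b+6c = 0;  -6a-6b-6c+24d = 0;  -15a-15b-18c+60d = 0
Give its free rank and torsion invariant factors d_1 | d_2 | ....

rank_ℚ(R)=4; free=4−4=0
SNF(R) diag = [3, 6, 6, 6] → torsion [3, 6, 6, 6]

Answer: M ≅ ℤ/3 ⊕ ℤ/6 ⊕ ℤ/6 ⊕ ℤ/6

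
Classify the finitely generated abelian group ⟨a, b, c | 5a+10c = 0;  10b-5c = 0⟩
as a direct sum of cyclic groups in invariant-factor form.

Answer: M ≅ ℤ^1 ⊕ ℤ/5 ⊕ ℤ/5

Derivation:
rank_ℚ(R)=2; free=3−2=1
SNF(R) diag = [5, 5] → torsion [5, 5]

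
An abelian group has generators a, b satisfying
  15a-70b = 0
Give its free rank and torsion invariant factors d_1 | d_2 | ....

rank_ℚ(R)=1; free=2−1=1
SNF(R) diag = [5] → torsion [5]

Answer: M ≅ ℤ^1 ⊕ ℤ/5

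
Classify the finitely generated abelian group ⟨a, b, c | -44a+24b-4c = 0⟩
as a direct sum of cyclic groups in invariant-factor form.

Answer: M ≅ ℤ^2 ⊕ ℤ/4

Derivation:
rank_ℚ(R)=1; free=3−1=2
SNF(R) diag = [4] → torsion [4]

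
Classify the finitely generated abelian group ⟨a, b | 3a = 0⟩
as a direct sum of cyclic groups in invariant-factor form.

rank_ℚ(R)=1; free=2−1=1
SNF(R) diag = [3] → torsion [3]

Answer: M ≅ ℤ^1 ⊕ ℤ/3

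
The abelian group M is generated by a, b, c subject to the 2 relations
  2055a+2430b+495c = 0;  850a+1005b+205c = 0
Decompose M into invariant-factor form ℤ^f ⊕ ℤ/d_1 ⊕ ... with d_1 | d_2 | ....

Answer: M ≅ ℤ^1 ⊕ ℤ/5 ⊕ ℤ/15

Derivation:
rank_ℚ(R)=2; free=3−2=1
SNF(R) diag = [5, 15] → torsion [5, 15]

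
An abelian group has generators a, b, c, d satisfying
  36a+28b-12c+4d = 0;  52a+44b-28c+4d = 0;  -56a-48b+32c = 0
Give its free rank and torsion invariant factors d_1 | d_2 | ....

Answer: M ≅ ℤ^1 ⊕ ℤ/4 ⊕ ℤ/8 ⊕ ℤ/16

Derivation:
rank_ℚ(R)=3; free=4−3=1
SNF(R) diag = [4, 8, 16] → torsion [4, 8, 16]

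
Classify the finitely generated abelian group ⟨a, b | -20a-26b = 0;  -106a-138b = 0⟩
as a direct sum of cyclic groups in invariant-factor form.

rank_ℚ(R)=2; free=2−2=0
SNF(R) diag = [2, 2] → torsion [2, 2]

Answer: M ≅ ℤ/2 ⊕ ℤ/2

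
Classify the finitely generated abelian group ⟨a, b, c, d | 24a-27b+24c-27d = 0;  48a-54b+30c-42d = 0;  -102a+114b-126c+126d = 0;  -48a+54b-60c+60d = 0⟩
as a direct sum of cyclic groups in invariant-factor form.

rank_ℚ(R)=4; free=4−4=0
SNF(R) diag = [3, 6, 6, 6] → torsion [3, 6, 6, 6]

Answer: M ≅ ℤ/3 ⊕ ℤ/6 ⊕ ℤ/6 ⊕ ℤ/6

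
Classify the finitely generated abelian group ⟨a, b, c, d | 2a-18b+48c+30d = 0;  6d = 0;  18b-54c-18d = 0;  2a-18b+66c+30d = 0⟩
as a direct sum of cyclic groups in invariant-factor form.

rank_ℚ(R)=4; free=4−4=0
SNF(R) diag = [2, 6, 18, 18] → torsion [2, 6, 18, 18]

Answer: M ≅ ℤ/2 ⊕ ℤ/6 ⊕ ℤ/18 ⊕ ℤ/18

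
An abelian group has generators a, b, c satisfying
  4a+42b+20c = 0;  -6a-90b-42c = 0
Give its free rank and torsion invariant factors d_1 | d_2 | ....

Answer: M ≅ ℤ^1 ⊕ ℤ/2 ⊕ ℤ/6

Derivation:
rank_ℚ(R)=2; free=3−2=1
SNF(R) diag = [2, 6] → torsion [2, 6]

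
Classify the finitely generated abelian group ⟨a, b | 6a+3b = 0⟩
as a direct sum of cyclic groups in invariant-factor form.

rank_ℚ(R)=1; free=2−1=1
SNF(R) diag = [3] → torsion [3]

Answer: M ≅ ℤ^1 ⊕ ℤ/3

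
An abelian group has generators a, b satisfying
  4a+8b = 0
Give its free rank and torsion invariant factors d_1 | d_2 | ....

rank_ℚ(R)=1; free=2−1=1
SNF(R) diag = [4] → torsion [4]

Answer: M ≅ ℤ^1 ⊕ ℤ/4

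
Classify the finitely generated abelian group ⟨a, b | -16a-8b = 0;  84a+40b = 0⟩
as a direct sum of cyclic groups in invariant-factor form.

rank_ℚ(R)=2; free=2−2=0
SNF(R) diag = [4, 8] → torsion [4, 8]

Answer: M ≅ ℤ/4 ⊕ ℤ/8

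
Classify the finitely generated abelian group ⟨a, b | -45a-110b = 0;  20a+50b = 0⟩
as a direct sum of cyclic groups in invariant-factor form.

Answer: M ≅ ℤ/5 ⊕ ℤ/10

Derivation:
rank_ℚ(R)=2; free=2−2=0
SNF(R) diag = [5, 10] → torsion [5, 10]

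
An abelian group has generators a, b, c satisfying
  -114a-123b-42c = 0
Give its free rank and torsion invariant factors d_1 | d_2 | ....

rank_ℚ(R)=1; free=3−1=2
SNF(R) diag = [3] → torsion [3]

Answer: M ≅ ℤ^2 ⊕ ℤ/3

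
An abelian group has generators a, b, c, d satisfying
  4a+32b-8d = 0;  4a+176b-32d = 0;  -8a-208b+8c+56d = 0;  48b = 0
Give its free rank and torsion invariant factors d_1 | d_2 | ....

rank_ℚ(R)=4; free=4−4=0
SNF(R) diag = [4, 8, 24, 48] → torsion [4, 8, 24, 48]

Answer: M ≅ ℤ/4 ⊕ ℤ/8 ⊕ ℤ/24 ⊕ ℤ/48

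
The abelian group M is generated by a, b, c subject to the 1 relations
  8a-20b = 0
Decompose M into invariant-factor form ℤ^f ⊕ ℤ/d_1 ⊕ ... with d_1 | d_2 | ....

rank_ℚ(R)=1; free=3−1=2
SNF(R) diag = [4] → torsion [4]

Answer: M ≅ ℤ^2 ⊕ ℤ/4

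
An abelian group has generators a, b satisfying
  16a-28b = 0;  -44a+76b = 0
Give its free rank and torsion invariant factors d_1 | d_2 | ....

Answer: M ≅ ℤ/4 ⊕ ℤ/4

Derivation:
rank_ℚ(R)=2; free=2−2=0
SNF(R) diag = [4, 4] → torsion [4, 4]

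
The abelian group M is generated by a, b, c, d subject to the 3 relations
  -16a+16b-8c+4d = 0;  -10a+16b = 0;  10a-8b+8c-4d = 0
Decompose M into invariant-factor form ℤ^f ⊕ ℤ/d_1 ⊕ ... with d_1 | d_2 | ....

Answer: M ≅ ℤ^1 ⊕ ℤ/2 ⊕ ℤ/4 ⊕ ℤ/8

Derivation:
rank_ℚ(R)=3; free=4−3=1
SNF(R) diag = [2, 4, 8] → torsion [2, 4, 8]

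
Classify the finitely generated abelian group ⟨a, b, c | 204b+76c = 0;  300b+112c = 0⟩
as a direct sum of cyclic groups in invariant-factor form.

Answer: M ≅ ℤ^1 ⊕ ℤ/4 ⊕ ℤ/12

Derivation:
rank_ℚ(R)=2; free=3−2=1
SNF(R) diag = [4, 12] → torsion [4, 12]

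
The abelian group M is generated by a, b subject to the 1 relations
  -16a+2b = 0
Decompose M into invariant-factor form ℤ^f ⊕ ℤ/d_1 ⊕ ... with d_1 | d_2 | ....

Answer: M ≅ ℤ^1 ⊕ ℤ/2

Derivation:
rank_ℚ(R)=1; free=2−1=1
SNF(R) diag = [2] → torsion [2]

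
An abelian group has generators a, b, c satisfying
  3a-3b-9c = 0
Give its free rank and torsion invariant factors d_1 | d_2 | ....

rank_ℚ(R)=1; free=3−1=2
SNF(R) diag = [3] → torsion [3]

Answer: M ≅ ℤ^2 ⊕ ℤ/3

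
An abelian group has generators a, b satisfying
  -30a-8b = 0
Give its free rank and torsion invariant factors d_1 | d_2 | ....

Answer: M ≅ ℤ^1 ⊕ ℤ/2

Derivation:
rank_ℚ(R)=1; free=2−1=1
SNF(R) diag = [2] → torsion [2]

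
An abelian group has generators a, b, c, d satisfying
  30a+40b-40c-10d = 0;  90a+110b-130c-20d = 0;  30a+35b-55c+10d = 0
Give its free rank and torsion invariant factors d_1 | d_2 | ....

rank_ℚ(R)=3; free=4−3=1
SNF(R) diag = [5, 10, 30] → torsion [5, 10, 30]

Answer: M ≅ ℤ^1 ⊕ ℤ/5 ⊕ ℤ/10 ⊕ ℤ/30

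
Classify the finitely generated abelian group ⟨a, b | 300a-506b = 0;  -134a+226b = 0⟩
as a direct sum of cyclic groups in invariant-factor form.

Answer: M ≅ ℤ/2 ⊕ ℤ/2

Derivation:
rank_ℚ(R)=2; free=2−2=0
SNF(R) diag = [2, 2] → torsion [2, 2]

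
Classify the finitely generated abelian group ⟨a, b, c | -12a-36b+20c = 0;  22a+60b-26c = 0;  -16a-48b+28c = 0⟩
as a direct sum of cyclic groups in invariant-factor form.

rank_ℚ(R)=3; free=3−3=0
SNF(R) diag = [2, 4, 12] → torsion [2, 4, 12]

Answer: M ≅ ℤ/2 ⊕ ℤ/4 ⊕ ℤ/12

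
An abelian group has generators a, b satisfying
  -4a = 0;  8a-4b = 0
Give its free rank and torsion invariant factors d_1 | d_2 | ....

rank_ℚ(R)=2; free=2−2=0
SNF(R) diag = [4, 4] → torsion [4, 4]

Answer: M ≅ ℤ/4 ⊕ ℤ/4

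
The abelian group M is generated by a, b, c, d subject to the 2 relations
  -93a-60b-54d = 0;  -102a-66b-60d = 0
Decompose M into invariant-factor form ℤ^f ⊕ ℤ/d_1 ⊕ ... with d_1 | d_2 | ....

Answer: M ≅ ℤ^2 ⊕ ℤ/3 ⊕ ℤ/6

Derivation:
rank_ℚ(R)=2; free=4−2=2
SNF(R) diag = [3, 6] → torsion [3, 6]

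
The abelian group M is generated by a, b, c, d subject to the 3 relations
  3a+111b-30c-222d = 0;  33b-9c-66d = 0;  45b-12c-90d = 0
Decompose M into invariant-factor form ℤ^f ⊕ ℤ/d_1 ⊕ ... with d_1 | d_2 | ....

Answer: M ≅ ℤ^1 ⊕ ℤ/3 ⊕ ℤ/3 ⊕ ℤ/3

Derivation:
rank_ℚ(R)=3; free=4−3=1
SNF(R) diag = [3, 3, 3] → torsion [3, 3, 3]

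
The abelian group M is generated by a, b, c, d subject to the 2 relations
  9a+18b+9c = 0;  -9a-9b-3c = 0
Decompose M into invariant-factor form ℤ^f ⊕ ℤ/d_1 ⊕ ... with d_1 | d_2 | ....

rank_ℚ(R)=2; free=4−2=2
SNF(R) diag = [3, 9] → torsion [3, 9]

Answer: M ≅ ℤ^2 ⊕ ℤ/3 ⊕ ℤ/9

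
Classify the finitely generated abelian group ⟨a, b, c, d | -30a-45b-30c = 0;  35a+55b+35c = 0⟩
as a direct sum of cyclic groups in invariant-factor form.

rank_ℚ(R)=2; free=4−2=2
SNF(R) diag = [5, 15] → torsion [5, 15]

Answer: M ≅ ℤ^2 ⊕ ℤ/5 ⊕ ℤ/15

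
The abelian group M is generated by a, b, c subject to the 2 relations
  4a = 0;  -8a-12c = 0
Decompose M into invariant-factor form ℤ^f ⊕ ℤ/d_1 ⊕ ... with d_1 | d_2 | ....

Answer: M ≅ ℤ^1 ⊕ ℤ/4 ⊕ ℤ/12

Derivation:
rank_ℚ(R)=2; free=3−2=1
SNF(R) diag = [4, 12] → torsion [4, 12]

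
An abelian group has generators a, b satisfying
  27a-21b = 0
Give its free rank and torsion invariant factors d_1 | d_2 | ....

Answer: M ≅ ℤ^1 ⊕ ℤ/3

Derivation:
rank_ℚ(R)=1; free=2−1=1
SNF(R) diag = [3] → torsion [3]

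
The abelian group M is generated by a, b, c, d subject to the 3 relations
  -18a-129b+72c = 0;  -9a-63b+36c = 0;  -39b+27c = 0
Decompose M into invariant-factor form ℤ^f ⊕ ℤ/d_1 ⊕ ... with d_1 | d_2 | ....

rank_ℚ(R)=3; free=4−3=1
SNF(R) diag = [3, 9, 27] → torsion [3, 9, 27]

Answer: M ≅ ℤ^1 ⊕ ℤ/3 ⊕ ℤ/9 ⊕ ℤ/27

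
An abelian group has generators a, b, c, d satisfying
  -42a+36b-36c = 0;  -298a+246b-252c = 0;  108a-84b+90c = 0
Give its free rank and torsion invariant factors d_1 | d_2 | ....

rank_ℚ(R)=3; free=4−3=1
SNF(R) diag = [2, 6, 18] → torsion [2, 6, 18]

Answer: M ≅ ℤ^1 ⊕ ℤ/2 ⊕ ℤ/6 ⊕ ℤ/18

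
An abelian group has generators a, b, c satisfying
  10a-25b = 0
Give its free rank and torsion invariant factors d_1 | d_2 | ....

rank_ℚ(R)=1; free=3−1=2
SNF(R) diag = [5] → torsion [5]

Answer: M ≅ ℤ^2 ⊕ ℤ/5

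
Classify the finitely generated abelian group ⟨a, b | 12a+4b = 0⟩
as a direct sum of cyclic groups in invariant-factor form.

rank_ℚ(R)=1; free=2−1=1
SNF(R) diag = [4] → torsion [4]

Answer: M ≅ ℤ^1 ⊕ ℤ/4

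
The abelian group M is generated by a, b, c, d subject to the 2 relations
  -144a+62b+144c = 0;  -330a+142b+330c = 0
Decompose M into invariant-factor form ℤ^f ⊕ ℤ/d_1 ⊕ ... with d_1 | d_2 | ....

Answer: M ≅ ℤ^2 ⊕ ℤ/2 ⊕ ℤ/6

Derivation:
rank_ℚ(R)=2; free=4−2=2
SNF(R) diag = [2, 6] → torsion [2, 6]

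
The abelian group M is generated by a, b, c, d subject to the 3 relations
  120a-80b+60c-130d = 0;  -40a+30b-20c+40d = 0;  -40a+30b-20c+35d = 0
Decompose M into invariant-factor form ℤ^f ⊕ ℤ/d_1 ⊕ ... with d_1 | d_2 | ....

rank_ℚ(R)=3; free=4−3=1
SNF(R) diag = [5, 10, 20] → torsion [5, 10, 20]

Answer: M ≅ ℤ^1 ⊕ ℤ/5 ⊕ ℤ/10 ⊕ ℤ/20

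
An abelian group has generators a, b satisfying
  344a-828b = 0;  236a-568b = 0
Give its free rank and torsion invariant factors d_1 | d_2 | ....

Answer: M ≅ ℤ/4 ⊕ ℤ/4

Derivation:
rank_ℚ(R)=2; free=2−2=0
SNF(R) diag = [4, 4] → torsion [4, 4]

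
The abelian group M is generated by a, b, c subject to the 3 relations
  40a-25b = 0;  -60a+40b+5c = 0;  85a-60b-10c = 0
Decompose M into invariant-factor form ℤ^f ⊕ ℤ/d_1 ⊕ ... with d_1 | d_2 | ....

Answer: M ≅ ℤ/5 ⊕ ℤ/5 ⊕ ℤ/15

Derivation:
rank_ℚ(R)=3; free=3−3=0
SNF(R) diag = [5, 5, 15] → torsion [5, 5, 15]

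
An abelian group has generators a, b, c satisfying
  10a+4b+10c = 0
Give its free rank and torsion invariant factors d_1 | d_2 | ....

Answer: M ≅ ℤ^2 ⊕ ℤ/2

Derivation:
rank_ℚ(R)=1; free=3−1=2
SNF(R) diag = [2] → torsion [2]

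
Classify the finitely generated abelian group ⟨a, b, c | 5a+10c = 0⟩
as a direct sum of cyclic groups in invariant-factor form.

Answer: M ≅ ℤ^2 ⊕ ℤ/5

Derivation:
rank_ℚ(R)=1; free=3−1=2
SNF(R) diag = [5] → torsion [5]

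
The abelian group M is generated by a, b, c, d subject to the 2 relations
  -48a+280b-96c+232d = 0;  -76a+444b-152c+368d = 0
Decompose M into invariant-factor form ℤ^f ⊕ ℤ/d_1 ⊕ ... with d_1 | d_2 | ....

rank_ℚ(R)=2; free=4−2=2
SNF(R) diag = [4, 8] → torsion [4, 8]

Answer: M ≅ ℤ^2 ⊕ ℤ/4 ⊕ ℤ/8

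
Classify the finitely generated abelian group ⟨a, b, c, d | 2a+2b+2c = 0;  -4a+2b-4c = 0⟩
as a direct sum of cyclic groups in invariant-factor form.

Answer: M ≅ ℤ^2 ⊕ ℤ/2 ⊕ ℤ/6

Derivation:
rank_ℚ(R)=2; free=4−2=2
SNF(R) diag = [2, 6] → torsion [2, 6]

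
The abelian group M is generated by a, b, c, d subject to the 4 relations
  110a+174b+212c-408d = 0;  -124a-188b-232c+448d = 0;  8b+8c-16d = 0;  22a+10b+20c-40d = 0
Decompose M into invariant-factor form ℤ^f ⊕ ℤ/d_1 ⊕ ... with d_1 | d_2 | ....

Answer: M ≅ ℤ/2 ⊕ ℤ/4 ⊕ ℤ/8 ⊕ ℤ/16

Derivation:
rank_ℚ(R)=4; free=4−4=0
SNF(R) diag = [2, 4, 8, 16] → torsion [2, 4, 8, 16]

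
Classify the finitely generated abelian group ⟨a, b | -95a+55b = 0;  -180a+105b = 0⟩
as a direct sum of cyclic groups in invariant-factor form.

Answer: M ≅ ℤ/5 ⊕ ℤ/15

Derivation:
rank_ℚ(R)=2; free=2−2=0
SNF(R) diag = [5, 15] → torsion [5, 15]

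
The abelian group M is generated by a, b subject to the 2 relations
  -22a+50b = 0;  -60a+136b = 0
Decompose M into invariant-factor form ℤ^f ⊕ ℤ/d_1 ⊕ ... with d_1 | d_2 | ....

rank_ℚ(R)=2; free=2−2=0
SNF(R) diag = [2, 4] → torsion [2, 4]

Answer: M ≅ ℤ/2 ⊕ ℤ/4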